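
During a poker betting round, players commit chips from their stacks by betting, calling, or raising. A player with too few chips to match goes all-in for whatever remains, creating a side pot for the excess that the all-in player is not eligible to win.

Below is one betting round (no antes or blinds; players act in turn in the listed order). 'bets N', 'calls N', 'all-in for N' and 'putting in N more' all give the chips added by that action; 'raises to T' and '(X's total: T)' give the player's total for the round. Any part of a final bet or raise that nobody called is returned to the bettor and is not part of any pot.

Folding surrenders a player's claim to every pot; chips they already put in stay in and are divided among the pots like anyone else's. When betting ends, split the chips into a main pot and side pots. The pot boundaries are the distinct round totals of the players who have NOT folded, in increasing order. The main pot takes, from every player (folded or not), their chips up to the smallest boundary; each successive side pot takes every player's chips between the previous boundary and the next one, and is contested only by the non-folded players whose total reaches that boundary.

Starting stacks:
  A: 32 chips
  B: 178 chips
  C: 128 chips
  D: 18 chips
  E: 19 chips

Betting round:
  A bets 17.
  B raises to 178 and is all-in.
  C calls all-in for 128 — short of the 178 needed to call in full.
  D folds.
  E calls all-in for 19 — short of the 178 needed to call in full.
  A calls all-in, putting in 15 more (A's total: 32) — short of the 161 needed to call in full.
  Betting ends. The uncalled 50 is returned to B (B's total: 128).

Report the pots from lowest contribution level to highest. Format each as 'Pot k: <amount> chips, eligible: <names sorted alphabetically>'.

Contributions (after 50 returned to B): A=32, B=128, C=128, E=19
Folded: D
Pot levels (distinct totals of non-folded players): 19, 32, 128
Layer 1-19: 19 each from A, B, C, E = 19*4 = 76 chips; eligible A, B, C, E
Layer 20-32: 13 each from A, B, C = 13*3 = 39 chips; eligible A, B, C
Layer 33-128: 96 each from B, C = 96*2 = 192 chips; eligible B, C

Pot 1: 76 chips, eligible: A, B, C, E
Pot 2: 39 chips, eligible: A, B, C
Pot 3: 192 chips, eligible: B, C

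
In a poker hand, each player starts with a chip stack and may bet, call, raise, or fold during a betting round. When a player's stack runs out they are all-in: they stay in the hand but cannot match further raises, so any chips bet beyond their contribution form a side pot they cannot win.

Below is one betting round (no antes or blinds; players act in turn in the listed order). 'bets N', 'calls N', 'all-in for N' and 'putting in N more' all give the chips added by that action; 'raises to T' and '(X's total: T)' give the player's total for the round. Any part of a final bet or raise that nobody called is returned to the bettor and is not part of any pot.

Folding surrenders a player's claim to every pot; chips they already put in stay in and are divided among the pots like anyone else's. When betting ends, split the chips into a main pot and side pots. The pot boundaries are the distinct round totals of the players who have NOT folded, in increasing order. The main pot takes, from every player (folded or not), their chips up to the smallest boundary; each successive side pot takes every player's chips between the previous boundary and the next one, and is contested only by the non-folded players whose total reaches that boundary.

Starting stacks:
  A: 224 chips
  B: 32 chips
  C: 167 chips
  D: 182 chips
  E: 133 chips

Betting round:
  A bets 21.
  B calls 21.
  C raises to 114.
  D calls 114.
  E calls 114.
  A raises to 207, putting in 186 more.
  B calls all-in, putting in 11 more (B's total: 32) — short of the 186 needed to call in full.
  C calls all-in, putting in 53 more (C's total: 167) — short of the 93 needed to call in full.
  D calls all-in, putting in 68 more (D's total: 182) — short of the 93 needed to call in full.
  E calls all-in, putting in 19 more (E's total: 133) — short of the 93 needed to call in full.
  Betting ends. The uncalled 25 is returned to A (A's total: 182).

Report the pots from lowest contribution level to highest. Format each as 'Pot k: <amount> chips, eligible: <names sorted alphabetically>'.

Pot 1: 160 chips, eligible: A, B, C, D, E
Pot 2: 404 chips, eligible: A, C, D, E
Pot 3: 102 chips, eligible: A, C, D
Pot 4: 30 chips, eligible: A, D

Derivation:
Contributions (after 25 returned to A): A=182, B=32, C=167, D=182, E=133
Pot levels (distinct totals of non-folded players): 32, 133, 167, 182
Layer 1-32: 32 each from A, B, C, D, E = 32*5 = 160 chips; eligible A, B, C, D, E
Layer 33-133: 101 each from A, C, D, E = 101*4 = 404 chips; eligible A, C, D, E
Layer 134-167: 34 each from A, C, D = 34*3 = 102 chips; eligible A, C, D
Layer 168-182: 15 each from A, D = 15*2 = 30 chips; eligible A, D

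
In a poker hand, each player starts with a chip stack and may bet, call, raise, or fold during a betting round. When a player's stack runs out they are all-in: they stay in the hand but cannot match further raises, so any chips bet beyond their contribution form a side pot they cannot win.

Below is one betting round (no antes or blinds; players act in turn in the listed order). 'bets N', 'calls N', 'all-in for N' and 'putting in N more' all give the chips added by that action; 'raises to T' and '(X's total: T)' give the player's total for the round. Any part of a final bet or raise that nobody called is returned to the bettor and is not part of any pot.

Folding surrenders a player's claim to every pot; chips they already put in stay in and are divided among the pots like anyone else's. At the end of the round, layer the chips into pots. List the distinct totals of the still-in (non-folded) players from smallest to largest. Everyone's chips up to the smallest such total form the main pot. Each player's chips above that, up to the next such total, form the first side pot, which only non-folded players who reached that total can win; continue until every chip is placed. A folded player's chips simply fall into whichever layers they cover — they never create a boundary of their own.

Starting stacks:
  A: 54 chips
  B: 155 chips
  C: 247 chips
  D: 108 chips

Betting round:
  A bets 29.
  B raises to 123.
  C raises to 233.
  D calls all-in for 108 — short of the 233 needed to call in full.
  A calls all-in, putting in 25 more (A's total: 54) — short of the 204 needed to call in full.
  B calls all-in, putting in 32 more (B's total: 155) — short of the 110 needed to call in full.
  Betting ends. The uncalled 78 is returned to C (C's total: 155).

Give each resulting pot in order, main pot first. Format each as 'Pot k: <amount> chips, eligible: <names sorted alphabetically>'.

Contributions (after 78 returned to C): A=54, B=155, C=155, D=108
Pot levels (distinct totals of non-folded players): 54, 108, 155
Layer 1-54: 54 each from A, B, C, D = 54*4 = 216 chips; eligible A, B, C, D
Layer 55-108: 54 each from B, C, D = 54*3 = 162 chips; eligible B, C, D
Layer 109-155: 47 each from B, C = 47*2 = 94 chips; eligible B, C

Pot 1: 216 chips, eligible: A, B, C, D
Pot 2: 162 chips, eligible: B, C, D
Pot 3: 94 chips, eligible: B, C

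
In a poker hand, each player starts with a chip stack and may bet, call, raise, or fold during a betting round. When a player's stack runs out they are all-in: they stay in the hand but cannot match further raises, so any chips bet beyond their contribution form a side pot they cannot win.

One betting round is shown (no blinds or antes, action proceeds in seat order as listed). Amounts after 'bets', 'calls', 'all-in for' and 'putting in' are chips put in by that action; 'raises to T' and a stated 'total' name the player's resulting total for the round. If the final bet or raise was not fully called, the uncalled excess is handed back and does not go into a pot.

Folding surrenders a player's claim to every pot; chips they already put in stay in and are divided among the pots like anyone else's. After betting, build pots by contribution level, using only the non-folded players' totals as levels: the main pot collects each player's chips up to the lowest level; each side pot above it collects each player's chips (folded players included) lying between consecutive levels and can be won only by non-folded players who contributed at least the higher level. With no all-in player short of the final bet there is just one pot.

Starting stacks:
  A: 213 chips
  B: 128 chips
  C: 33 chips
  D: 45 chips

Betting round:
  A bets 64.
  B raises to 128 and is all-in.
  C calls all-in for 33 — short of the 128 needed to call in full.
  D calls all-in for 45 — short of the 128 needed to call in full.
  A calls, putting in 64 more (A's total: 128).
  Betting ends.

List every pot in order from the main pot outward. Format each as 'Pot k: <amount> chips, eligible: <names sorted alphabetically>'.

Pot 1: 132 chips, eligible: A, B, C, D
Pot 2: 36 chips, eligible: A, B, D
Pot 3: 166 chips, eligible: A, B

Derivation:
Contributions: A=128, B=128, C=33, D=45
Pot levels (distinct totals of non-folded players): 33, 45, 128
Layer 1-33: 33 each from A, B, C, D = 33*4 = 132 chips; eligible A, B, C, D
Layer 34-45: 12 each from A, B, D = 12*3 = 36 chips; eligible A, B, D
Layer 46-128: 83 each from A, B = 83*2 = 166 chips; eligible A, B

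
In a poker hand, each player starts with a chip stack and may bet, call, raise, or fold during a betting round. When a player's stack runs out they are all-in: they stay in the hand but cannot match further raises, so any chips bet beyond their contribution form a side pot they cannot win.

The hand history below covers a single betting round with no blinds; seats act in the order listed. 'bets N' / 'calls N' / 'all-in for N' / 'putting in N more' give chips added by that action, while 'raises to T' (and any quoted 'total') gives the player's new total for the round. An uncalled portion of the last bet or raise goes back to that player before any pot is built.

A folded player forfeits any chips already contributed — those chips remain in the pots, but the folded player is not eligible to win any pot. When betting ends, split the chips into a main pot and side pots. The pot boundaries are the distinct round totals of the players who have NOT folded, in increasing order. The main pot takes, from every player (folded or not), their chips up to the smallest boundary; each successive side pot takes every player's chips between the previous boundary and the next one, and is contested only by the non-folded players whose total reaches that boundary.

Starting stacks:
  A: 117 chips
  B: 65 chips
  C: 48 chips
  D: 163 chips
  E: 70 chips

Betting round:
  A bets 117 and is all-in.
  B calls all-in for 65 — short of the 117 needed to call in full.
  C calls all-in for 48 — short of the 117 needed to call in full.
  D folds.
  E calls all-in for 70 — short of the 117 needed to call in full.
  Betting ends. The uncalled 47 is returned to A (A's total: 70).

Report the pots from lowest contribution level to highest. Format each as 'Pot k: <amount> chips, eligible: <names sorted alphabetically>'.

Contributions (after 47 returned to A): A=70, B=65, C=48, E=70
Folded: D
Pot levels (distinct totals of non-folded players): 48, 65, 70
Layer 1-48: 48 each from A, B, C, E = 48*4 = 192 chips; eligible A, B, C, E
Layer 49-65: 17 each from A, B, E = 17*3 = 51 chips; eligible A, B, E
Layer 66-70: 5 each from A, E = 5*2 = 10 chips; eligible A, E

Pot 1: 192 chips, eligible: A, B, C, E
Pot 2: 51 chips, eligible: A, B, E
Pot 3: 10 chips, eligible: A, E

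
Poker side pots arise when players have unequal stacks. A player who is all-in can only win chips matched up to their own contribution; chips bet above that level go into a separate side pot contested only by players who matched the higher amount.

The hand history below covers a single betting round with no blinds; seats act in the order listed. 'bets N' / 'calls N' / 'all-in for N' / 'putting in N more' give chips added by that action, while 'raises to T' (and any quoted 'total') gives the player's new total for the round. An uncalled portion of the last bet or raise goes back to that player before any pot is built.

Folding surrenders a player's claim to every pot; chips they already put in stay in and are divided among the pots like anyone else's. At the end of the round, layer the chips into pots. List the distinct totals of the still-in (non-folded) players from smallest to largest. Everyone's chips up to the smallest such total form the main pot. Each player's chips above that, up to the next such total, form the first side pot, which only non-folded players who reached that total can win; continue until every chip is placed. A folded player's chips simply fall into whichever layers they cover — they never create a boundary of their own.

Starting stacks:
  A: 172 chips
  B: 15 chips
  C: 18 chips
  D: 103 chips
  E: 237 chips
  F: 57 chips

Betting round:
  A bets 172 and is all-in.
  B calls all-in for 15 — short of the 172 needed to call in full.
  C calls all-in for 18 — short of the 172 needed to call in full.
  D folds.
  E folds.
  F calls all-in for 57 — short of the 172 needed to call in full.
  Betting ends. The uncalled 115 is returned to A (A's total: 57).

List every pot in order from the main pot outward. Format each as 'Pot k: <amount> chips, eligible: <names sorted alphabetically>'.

Pot 1: 60 chips, eligible: A, B, C, F
Pot 2: 9 chips, eligible: A, C, F
Pot 3: 78 chips, eligible: A, F

Derivation:
Contributions (after 115 returned to A): A=57, B=15, C=18, F=57
Folded: D, E
Pot levels (distinct totals of non-folded players): 15, 18, 57
Layer 1-15: 15 each from A, B, C, F = 15*4 = 60 chips; eligible A, B, C, F
Layer 16-18: 3 each from A, C, F = 3*3 = 9 chips; eligible A, C, F
Layer 19-57: 39 each from A, F = 39*2 = 78 chips; eligible A, F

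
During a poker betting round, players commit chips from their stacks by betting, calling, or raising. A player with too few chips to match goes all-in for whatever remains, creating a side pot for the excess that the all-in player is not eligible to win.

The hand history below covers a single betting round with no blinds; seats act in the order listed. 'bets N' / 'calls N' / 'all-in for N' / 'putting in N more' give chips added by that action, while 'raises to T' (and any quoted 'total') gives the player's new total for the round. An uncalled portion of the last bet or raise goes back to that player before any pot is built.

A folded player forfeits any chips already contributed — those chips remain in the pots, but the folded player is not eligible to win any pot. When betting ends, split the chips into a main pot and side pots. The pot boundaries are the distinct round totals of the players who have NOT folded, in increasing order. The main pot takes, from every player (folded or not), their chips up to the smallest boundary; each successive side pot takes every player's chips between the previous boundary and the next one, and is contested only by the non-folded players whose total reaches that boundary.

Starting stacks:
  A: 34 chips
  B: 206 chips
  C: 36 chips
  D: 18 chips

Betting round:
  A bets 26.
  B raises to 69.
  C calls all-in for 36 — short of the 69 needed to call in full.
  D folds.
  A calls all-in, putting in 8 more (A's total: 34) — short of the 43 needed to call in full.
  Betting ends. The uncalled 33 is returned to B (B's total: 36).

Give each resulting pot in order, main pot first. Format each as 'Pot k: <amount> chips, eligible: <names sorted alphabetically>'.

Pot 1: 102 chips, eligible: A, B, C
Pot 2: 4 chips, eligible: B, C

Derivation:
Contributions (after 33 returned to B): A=34, B=36, C=36
Folded: D
Pot levels (distinct totals of non-folded players): 34, 36
Layer 1-34: 34 each from A, B, C = 34*3 = 102 chips; eligible A, B, C
Layer 35-36: 2 each from B, C = 2*2 = 4 chips; eligible B, C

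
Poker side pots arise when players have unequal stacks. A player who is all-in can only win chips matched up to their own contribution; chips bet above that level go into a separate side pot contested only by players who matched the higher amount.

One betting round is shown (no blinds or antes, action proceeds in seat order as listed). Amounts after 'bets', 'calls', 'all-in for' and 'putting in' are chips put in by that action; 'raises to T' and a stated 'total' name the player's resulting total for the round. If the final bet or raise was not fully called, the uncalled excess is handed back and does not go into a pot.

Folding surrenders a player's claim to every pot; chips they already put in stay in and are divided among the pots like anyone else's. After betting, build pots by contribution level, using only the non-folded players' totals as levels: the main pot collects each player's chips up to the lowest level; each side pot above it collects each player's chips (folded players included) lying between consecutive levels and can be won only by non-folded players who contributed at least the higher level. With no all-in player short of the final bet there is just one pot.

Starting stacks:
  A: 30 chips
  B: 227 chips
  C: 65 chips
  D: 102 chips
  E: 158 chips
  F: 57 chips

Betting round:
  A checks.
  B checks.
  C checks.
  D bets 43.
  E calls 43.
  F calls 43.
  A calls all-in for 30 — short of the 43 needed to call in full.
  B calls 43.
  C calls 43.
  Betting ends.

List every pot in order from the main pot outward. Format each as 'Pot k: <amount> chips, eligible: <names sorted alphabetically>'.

Contributions: A=30, B=43, C=43, D=43, E=43, F=43
Pot levels (distinct totals of non-folded players): 30, 43
Layer 1-30: 30 each from A, B, C, D, E, F = 30*6 = 180 chips; eligible A, B, C, D, E, F
Layer 31-43: 13 each from B, C, D, E, F = 13*5 = 65 chips; eligible B, C, D, E, F

Pot 1: 180 chips, eligible: A, B, C, D, E, F
Pot 2: 65 chips, eligible: B, C, D, E, F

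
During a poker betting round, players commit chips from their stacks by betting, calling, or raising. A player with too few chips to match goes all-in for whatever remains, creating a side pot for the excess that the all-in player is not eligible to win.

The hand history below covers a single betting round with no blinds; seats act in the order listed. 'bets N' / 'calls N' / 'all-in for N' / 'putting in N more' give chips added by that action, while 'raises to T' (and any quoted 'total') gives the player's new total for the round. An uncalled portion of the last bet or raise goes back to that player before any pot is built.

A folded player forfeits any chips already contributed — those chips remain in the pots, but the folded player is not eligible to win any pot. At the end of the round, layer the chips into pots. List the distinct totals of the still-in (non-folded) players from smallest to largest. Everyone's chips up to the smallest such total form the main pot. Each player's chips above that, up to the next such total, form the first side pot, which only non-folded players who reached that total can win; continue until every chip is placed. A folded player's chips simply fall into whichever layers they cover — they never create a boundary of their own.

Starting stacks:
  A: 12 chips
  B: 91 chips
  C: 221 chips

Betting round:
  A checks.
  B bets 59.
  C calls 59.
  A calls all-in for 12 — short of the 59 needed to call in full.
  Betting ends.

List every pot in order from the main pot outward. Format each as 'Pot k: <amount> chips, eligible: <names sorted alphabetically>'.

Contributions: A=12, B=59, C=59
Pot levels (distinct totals of non-folded players): 12, 59
Layer 1-12: 12 each from A, B, C = 12*3 = 36 chips; eligible A, B, C
Layer 13-59: 47 each from B, C = 47*2 = 94 chips; eligible B, C

Pot 1: 36 chips, eligible: A, B, C
Pot 2: 94 chips, eligible: B, C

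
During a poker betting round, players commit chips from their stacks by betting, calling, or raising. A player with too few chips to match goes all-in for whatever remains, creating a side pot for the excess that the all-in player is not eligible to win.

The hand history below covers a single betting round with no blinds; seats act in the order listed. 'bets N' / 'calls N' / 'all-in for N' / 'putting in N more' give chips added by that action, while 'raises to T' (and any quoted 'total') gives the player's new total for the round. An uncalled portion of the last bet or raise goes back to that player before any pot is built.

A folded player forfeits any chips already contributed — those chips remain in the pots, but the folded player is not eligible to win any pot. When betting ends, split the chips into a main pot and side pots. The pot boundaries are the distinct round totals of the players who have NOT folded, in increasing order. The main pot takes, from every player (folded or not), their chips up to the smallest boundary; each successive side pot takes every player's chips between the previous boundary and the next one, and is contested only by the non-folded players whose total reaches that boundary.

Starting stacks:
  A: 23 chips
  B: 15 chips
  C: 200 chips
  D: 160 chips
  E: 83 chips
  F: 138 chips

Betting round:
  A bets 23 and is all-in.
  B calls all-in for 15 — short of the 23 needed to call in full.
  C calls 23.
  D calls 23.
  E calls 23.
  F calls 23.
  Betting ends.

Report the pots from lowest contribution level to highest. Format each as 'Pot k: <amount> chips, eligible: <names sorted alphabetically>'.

Pot 1: 90 chips, eligible: A, B, C, D, E, F
Pot 2: 40 chips, eligible: A, C, D, E, F

Derivation:
Contributions: A=23, B=15, C=23, D=23, E=23, F=23
Pot levels (distinct totals of non-folded players): 15, 23
Layer 1-15: 15 each from A, B, C, D, E, F = 15*6 = 90 chips; eligible A, B, C, D, E, F
Layer 16-23: 8 each from A, C, D, E, F = 8*5 = 40 chips; eligible A, C, D, E, F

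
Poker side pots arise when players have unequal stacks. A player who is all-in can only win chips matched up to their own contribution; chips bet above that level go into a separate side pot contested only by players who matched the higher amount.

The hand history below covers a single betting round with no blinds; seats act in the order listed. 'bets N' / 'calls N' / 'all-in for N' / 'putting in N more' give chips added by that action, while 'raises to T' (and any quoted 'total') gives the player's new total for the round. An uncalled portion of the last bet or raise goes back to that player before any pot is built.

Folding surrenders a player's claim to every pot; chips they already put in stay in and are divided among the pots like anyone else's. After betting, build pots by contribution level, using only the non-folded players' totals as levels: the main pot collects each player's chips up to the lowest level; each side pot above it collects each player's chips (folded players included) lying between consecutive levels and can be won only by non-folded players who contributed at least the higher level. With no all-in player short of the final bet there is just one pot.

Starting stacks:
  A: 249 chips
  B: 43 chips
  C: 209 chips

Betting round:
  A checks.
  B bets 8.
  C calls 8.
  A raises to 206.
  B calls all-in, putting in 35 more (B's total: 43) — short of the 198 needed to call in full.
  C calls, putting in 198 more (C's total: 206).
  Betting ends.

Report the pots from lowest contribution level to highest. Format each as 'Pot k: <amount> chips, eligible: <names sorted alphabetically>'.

Contributions: A=206, B=43, C=206
Pot levels (distinct totals of non-folded players): 43, 206
Layer 1-43: 43 each from A, B, C = 43*3 = 129 chips; eligible A, B, C
Layer 44-206: 163 each from A, C = 163*2 = 326 chips; eligible A, C

Pot 1: 129 chips, eligible: A, B, C
Pot 2: 326 chips, eligible: A, C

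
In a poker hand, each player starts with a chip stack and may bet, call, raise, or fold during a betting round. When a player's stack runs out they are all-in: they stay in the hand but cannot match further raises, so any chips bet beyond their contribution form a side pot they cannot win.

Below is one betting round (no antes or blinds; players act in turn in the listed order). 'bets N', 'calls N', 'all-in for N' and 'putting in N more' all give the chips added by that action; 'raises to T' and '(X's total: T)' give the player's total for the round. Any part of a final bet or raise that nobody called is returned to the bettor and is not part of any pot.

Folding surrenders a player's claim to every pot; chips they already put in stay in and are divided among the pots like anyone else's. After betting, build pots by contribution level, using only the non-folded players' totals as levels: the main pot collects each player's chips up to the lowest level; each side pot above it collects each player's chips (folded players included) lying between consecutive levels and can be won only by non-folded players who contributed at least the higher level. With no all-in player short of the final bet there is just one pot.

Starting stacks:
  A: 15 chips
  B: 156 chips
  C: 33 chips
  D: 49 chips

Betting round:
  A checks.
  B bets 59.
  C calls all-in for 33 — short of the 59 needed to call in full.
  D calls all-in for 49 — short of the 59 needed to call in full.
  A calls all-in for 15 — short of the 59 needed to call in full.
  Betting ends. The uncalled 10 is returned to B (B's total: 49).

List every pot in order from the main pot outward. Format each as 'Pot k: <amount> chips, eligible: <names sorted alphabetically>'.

Contributions (after 10 returned to B): A=15, B=49, C=33, D=49
Pot levels (distinct totals of non-folded players): 15, 33, 49
Layer 1-15: 15 each from A, B, C, D = 15*4 = 60 chips; eligible A, B, C, D
Layer 16-33: 18 each from B, C, D = 18*3 = 54 chips; eligible B, C, D
Layer 34-49: 16 each from B, D = 16*2 = 32 chips; eligible B, D

Pot 1: 60 chips, eligible: A, B, C, D
Pot 2: 54 chips, eligible: B, C, D
Pot 3: 32 chips, eligible: B, D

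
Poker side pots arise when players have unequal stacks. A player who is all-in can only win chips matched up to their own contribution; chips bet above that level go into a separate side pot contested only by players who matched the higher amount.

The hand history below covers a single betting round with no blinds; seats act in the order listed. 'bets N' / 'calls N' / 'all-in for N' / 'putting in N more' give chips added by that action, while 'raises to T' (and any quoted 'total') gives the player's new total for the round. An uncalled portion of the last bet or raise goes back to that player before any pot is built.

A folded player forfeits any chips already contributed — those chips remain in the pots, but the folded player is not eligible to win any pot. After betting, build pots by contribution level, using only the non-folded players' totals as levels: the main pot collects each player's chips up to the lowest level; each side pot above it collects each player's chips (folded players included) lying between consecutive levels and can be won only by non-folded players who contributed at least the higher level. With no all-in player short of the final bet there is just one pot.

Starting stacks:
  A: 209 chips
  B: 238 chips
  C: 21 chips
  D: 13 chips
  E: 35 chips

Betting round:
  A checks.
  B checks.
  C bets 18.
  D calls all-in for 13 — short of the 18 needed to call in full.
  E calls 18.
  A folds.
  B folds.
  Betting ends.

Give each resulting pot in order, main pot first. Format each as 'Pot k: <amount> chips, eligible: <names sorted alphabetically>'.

Pot 1: 39 chips, eligible: C, D, E
Pot 2: 10 chips, eligible: C, E

Derivation:
Contributions: C=18, D=13, E=18
Folded: A, B
Pot levels (distinct totals of non-folded players): 13, 18
Layer 1-13: 13 each from C, D, E = 13*3 = 39 chips; eligible C, D, E
Layer 14-18: 5 each from C, E = 5*2 = 10 chips; eligible C, E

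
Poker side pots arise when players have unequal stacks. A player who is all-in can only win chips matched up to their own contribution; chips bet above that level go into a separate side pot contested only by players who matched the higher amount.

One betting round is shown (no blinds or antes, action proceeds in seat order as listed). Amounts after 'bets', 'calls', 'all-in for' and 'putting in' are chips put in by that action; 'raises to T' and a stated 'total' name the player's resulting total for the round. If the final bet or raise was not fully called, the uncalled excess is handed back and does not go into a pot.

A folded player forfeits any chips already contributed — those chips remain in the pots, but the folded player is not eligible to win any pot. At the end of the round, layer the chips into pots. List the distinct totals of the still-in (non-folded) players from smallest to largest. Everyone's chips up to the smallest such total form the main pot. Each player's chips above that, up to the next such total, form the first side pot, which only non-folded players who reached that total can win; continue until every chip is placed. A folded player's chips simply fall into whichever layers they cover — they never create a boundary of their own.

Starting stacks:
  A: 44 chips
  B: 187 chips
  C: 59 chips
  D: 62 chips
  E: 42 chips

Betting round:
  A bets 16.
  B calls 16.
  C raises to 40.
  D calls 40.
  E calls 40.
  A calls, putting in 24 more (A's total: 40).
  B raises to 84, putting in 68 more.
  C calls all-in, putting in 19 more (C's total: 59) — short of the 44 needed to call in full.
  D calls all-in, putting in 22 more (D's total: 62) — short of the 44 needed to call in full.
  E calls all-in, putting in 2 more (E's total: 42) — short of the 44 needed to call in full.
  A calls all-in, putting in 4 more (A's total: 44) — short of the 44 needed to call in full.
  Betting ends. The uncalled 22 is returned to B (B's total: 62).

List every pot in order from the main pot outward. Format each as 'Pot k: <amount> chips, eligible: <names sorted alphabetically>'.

Pot 1: 210 chips, eligible: A, B, C, D, E
Pot 2: 8 chips, eligible: A, B, C, D
Pot 3: 45 chips, eligible: B, C, D
Pot 4: 6 chips, eligible: B, D

Derivation:
Contributions (after 22 returned to B): A=44, B=62, C=59, D=62, E=42
Pot levels (distinct totals of non-folded players): 42, 44, 59, 62
Layer 1-42: 42 each from A, B, C, D, E = 42*5 = 210 chips; eligible A, B, C, D, E
Layer 43-44: 2 each from A, B, C, D = 2*4 = 8 chips; eligible A, B, C, D
Layer 45-59: 15 each from B, C, D = 15*3 = 45 chips; eligible B, C, D
Layer 60-62: 3 each from B, D = 3*2 = 6 chips; eligible B, D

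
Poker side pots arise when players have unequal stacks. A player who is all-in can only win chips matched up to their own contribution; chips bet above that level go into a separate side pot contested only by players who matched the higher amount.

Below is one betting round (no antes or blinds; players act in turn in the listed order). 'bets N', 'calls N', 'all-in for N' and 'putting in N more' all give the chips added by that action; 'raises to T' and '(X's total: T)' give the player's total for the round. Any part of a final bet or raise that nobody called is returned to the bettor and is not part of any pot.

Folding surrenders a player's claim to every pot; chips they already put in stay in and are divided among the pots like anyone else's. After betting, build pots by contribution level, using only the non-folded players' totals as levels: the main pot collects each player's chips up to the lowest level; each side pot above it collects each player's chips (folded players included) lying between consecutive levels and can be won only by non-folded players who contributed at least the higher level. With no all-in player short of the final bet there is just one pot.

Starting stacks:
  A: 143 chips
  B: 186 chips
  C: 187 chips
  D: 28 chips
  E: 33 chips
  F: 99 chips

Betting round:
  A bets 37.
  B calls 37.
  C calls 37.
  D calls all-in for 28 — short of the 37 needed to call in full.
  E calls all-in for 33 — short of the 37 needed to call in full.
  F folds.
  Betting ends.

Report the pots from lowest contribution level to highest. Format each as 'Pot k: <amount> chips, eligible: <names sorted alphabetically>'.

Contributions: A=37, B=37, C=37, D=28, E=33
Folded: F
Pot levels (distinct totals of non-folded players): 28, 33, 37
Layer 1-28: 28 each from A, B, C, D, E = 28*5 = 140 chips; eligible A, B, C, D, E
Layer 29-33: 5 each from A, B, C, E = 5*4 = 20 chips; eligible A, B, C, E
Layer 34-37: 4 each from A, B, C = 4*3 = 12 chips; eligible A, B, C

Pot 1: 140 chips, eligible: A, B, C, D, E
Pot 2: 20 chips, eligible: A, B, C, E
Pot 3: 12 chips, eligible: A, B, C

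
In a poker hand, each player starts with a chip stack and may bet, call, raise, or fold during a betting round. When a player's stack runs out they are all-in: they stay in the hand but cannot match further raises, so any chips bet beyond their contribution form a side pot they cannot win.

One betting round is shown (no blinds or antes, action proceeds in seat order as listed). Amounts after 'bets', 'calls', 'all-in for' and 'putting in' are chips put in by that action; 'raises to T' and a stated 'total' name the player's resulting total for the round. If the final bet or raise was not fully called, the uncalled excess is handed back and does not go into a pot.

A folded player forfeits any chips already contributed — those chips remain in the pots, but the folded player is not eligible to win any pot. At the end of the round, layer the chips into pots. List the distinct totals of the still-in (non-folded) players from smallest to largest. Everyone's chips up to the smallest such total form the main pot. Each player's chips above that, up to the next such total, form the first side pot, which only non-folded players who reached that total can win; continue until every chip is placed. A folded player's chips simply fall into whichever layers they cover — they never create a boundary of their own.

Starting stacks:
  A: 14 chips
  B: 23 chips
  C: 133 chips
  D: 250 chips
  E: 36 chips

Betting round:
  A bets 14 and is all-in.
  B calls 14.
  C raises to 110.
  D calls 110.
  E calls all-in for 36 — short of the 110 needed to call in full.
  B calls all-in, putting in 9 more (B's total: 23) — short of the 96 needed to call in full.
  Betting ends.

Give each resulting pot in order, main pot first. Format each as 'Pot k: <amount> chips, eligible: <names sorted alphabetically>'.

Contributions: A=14, B=23, C=110, D=110, E=36
Pot levels (distinct totals of non-folded players): 14, 23, 36, 110
Layer 1-14: 14 each from A, B, C, D, E = 14*5 = 70 chips; eligible A, B, C, D, E
Layer 15-23: 9 each from B, C, D, E = 9*4 = 36 chips; eligible B, C, D, E
Layer 24-36: 13 each from C, D, E = 13*3 = 39 chips; eligible C, D, E
Layer 37-110: 74 each from C, D = 74*2 = 148 chips; eligible C, D

Pot 1: 70 chips, eligible: A, B, C, D, E
Pot 2: 36 chips, eligible: B, C, D, E
Pot 3: 39 chips, eligible: C, D, E
Pot 4: 148 chips, eligible: C, D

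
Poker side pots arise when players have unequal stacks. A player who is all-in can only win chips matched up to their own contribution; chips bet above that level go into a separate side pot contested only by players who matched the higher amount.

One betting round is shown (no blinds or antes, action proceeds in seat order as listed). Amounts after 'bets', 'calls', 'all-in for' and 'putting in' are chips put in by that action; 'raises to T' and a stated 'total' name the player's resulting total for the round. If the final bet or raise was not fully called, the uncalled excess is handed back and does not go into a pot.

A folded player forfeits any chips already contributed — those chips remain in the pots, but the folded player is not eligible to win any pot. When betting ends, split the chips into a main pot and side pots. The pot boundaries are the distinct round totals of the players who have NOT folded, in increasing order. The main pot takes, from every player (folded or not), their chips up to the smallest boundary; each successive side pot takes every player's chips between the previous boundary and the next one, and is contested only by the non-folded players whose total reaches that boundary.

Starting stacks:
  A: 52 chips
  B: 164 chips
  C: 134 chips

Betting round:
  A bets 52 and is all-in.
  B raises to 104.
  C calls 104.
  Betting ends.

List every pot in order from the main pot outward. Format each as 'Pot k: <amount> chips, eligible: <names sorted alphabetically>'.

Contributions: A=52, B=104, C=104
Pot levels (distinct totals of non-folded players): 52, 104
Layer 1-52: 52 each from A, B, C = 52*3 = 156 chips; eligible A, B, C
Layer 53-104: 52 each from B, C = 52*2 = 104 chips; eligible B, C

Pot 1: 156 chips, eligible: A, B, C
Pot 2: 104 chips, eligible: B, C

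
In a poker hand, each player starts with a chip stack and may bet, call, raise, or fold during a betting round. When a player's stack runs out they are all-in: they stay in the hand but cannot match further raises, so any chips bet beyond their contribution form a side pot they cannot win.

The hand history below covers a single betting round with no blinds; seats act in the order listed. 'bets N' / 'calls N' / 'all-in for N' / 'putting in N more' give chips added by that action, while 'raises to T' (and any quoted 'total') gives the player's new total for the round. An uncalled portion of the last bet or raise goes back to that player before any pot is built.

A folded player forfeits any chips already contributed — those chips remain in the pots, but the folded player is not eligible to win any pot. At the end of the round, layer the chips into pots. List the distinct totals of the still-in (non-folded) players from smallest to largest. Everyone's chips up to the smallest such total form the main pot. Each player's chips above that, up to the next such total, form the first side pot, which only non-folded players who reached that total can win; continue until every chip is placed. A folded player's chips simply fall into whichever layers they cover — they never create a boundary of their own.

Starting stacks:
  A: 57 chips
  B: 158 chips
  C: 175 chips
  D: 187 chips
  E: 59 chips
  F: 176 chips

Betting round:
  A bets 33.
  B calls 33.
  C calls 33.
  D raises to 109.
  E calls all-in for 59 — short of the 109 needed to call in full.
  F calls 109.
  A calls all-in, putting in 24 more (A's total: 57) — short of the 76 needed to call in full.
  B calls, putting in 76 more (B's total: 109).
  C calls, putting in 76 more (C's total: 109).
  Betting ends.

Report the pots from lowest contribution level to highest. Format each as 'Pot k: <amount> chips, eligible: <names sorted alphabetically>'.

Contributions: A=57, B=109, C=109, D=109, E=59, F=109
Pot levels (distinct totals of non-folded players): 57, 59, 109
Layer 1-57: 57 each from A, B, C, D, E, F = 57*6 = 342 chips; eligible A, B, C, D, E, F
Layer 58-59: 2 each from B, C, D, E, F = 2*5 = 10 chips; eligible B, C, D, E, F
Layer 60-109: 50 each from B, C, D, F = 50*4 = 200 chips; eligible B, C, D, F

Pot 1: 342 chips, eligible: A, B, C, D, E, F
Pot 2: 10 chips, eligible: B, C, D, E, F
Pot 3: 200 chips, eligible: B, C, D, F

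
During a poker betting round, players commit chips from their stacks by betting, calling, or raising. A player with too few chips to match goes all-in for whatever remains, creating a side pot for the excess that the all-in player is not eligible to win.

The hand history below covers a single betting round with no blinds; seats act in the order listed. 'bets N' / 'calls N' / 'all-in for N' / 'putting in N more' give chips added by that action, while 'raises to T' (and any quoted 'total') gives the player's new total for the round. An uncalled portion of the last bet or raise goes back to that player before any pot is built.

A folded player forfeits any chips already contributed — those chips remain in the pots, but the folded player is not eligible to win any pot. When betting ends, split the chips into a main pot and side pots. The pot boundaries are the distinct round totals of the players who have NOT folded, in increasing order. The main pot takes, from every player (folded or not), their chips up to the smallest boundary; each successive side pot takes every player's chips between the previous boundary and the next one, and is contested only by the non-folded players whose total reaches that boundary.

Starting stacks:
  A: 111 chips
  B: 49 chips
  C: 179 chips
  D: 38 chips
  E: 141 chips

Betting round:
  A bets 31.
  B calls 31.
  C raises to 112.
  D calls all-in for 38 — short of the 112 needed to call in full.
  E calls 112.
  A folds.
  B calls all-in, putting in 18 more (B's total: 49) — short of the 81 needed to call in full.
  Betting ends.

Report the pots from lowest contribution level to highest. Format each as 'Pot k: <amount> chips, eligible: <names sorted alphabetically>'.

Pot 1: 183 chips, eligible: B, C, D, E
Pot 2: 33 chips, eligible: B, C, E
Pot 3: 126 chips, eligible: C, E

Derivation:
Contributions: A=31, B=49, C=112, D=38, E=112
Folded: A
Pot levels (distinct totals of non-folded players): 38, 49, 112
Layer 1-38: A 31 + B 38 + C 38 + D 38 + E 38 = 183 chips; eligible B, C, D, E
Layer 39-49: 11 each from B, C, E = 11*3 = 33 chips; eligible B, C, E
Layer 50-112: 63 each from C, E = 63*2 = 126 chips; eligible C, E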